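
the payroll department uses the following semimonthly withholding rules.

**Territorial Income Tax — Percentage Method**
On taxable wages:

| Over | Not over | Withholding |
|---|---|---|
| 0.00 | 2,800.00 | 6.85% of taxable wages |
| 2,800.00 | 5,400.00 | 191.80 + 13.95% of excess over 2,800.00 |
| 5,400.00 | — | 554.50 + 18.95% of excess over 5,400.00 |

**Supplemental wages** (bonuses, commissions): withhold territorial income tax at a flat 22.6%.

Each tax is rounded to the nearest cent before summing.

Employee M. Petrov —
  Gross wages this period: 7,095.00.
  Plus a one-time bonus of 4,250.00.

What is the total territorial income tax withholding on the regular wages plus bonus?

Territorial Income Tax: taxable = 7,095.00
  554.50 + 18.95% × (7,095.00 − 5,400.00) = 554.50 + 18.95% × 1,695.00 = 875.70
Supplemental (22.6% flat on bonus): 22.6% × 4,250.00 = 960.50
Total territorial income tax: 875.70 + 960.50 = 1,836.20

1,836.20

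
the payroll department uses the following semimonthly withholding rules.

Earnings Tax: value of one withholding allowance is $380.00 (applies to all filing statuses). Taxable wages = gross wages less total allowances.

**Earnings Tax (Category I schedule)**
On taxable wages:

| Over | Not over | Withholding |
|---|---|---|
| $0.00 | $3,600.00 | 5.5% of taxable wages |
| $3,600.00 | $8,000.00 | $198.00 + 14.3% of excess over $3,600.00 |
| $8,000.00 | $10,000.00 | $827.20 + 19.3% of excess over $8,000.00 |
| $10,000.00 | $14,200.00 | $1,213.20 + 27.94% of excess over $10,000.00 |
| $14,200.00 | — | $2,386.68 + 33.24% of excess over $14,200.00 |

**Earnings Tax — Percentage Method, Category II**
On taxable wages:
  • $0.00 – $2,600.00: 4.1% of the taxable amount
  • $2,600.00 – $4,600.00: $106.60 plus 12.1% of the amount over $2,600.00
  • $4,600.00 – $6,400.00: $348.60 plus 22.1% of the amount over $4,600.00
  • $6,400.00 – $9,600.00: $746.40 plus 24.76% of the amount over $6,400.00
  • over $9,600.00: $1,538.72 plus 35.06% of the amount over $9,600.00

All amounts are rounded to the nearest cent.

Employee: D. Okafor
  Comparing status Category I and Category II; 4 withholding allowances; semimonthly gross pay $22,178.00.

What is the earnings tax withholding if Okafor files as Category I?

$4,533.32

Earnings Tax (Category I): taxable = $22,178.00 − 4×$380.00 = $20,658.00
  $2,386.68 + 33.24% × ($20,658.00 − $14,200.00) = $2,386.68 + 33.24% × $6,458.00 = $4,533.32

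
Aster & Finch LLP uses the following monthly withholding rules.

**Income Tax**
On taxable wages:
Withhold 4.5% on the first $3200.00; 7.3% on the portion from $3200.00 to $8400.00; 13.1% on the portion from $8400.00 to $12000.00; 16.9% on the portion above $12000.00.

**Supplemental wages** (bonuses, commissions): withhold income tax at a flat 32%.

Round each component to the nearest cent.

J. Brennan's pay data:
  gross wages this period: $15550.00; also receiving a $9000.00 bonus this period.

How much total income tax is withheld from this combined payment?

$4475.15

Income Tax: taxable = $15550.00
  $995.20 + 16.9% × ($15550.00 − $12000.00) = $995.20 + 16.9% × $3550.00 = $1595.15
Supplemental (32% flat on bonus): 32% × $9000.00 = $2880.00
Total income tax: $1595.15 + $2880.00 = $4475.15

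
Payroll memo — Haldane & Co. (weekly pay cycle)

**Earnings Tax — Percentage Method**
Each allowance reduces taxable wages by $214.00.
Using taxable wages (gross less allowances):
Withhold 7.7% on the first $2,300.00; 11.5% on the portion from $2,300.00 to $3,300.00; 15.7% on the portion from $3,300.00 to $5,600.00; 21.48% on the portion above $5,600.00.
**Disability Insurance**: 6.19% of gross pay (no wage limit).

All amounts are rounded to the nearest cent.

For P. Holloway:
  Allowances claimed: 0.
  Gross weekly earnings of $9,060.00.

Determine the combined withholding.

$1,957.22

Earnings Tax: taxable = $9,060.00
  $653.20 + 21.48% × ($9,060.00 − $5,600.00) = $653.20 + 21.48% × $3,460.00 = $1,396.41
Disability Insurance: 6.19% × $9,060.00 = $560.81
Total: $1,396.41 + $560.81 = $1,957.22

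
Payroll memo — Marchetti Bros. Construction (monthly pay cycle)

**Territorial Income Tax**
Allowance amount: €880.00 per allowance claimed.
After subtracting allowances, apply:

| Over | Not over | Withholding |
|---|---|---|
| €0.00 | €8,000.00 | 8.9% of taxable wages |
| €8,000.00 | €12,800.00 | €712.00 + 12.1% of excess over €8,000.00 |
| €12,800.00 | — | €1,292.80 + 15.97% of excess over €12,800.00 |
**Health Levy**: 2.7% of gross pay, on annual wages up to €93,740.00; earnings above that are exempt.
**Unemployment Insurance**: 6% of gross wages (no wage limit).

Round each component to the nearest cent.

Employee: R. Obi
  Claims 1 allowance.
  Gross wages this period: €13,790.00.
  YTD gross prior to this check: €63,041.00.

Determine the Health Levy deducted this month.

Health Levy: 2.7% × €13,790.00 = €372.33

€372.33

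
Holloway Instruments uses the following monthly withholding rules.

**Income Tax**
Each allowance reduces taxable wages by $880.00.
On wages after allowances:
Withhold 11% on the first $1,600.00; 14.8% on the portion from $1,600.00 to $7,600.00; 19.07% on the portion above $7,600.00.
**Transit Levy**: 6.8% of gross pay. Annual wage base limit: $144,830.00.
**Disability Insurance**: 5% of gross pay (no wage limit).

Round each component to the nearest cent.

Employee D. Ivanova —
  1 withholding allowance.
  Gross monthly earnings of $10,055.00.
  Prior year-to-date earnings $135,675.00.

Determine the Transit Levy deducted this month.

$622.54

Transit Levy: cap $144,830.00 − YTD $135,675.00 = $9,155.00 subject; 6.8% × $9,155.00 = $622.54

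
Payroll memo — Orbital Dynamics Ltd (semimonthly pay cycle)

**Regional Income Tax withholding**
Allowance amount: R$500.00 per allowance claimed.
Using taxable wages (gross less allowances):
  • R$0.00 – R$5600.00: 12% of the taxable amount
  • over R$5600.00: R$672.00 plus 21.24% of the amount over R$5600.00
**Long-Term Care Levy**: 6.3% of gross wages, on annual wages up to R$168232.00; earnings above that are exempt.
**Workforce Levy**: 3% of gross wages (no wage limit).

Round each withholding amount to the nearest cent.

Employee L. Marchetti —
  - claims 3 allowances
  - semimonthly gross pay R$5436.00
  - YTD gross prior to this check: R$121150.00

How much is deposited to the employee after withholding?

R$4458.13

Regional Income Tax: taxable = R$5436.00 − 3×R$500.00 = R$3936.00
  12% × R$3936.00 = R$472.32
Long-Term Care Levy: 6.3% × R$5436.00 = R$342.47
Workforce Levy: 3% × R$5436.00 = R$163.08
Total withheld: R$472.32 + R$342.47 + R$163.08 = R$977.87
Net pay: R$5436.00 − R$977.87 = R$4458.13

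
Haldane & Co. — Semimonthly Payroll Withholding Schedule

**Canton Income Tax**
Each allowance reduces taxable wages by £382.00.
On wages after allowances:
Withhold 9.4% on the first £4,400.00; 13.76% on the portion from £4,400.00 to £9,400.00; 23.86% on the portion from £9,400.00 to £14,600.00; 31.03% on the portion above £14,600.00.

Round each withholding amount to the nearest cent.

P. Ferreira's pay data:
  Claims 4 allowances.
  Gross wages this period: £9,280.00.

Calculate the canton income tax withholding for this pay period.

Canton Income Tax: taxable = £9,280.00 − 4×£382.00 = £7,752.00
  £413.60 + 13.76% × (£7,752.00 − £4,400.00) = £413.60 + 13.76% × £3,352.00 = £874.84

£874.84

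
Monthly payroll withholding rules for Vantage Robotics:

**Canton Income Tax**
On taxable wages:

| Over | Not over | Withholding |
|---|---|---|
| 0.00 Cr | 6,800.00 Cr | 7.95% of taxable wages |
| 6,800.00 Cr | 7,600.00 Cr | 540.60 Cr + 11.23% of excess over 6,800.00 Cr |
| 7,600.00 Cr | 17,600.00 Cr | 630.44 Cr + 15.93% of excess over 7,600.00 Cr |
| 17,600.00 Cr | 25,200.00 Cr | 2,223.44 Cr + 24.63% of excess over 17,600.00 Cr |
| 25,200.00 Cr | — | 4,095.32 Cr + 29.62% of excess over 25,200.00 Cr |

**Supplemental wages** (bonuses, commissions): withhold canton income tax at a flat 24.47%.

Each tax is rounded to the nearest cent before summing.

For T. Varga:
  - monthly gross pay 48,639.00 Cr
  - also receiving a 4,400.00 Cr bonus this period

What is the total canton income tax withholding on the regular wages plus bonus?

12,114.63 Cr

Canton Income Tax: taxable = 48,639.00 Cr
  4,095.32 Cr + 29.62% × (48,639.00 Cr − 25,200.00 Cr) = 4,095.32 Cr + 29.62% × 23,439.00 Cr = 11,037.95 Cr
Supplemental (24.47% flat on bonus): 24.47% × 4,400.00 Cr = 1,076.68 Cr
Total canton income tax: 11,037.95 Cr + 1,076.68 Cr = 12,114.63 Cr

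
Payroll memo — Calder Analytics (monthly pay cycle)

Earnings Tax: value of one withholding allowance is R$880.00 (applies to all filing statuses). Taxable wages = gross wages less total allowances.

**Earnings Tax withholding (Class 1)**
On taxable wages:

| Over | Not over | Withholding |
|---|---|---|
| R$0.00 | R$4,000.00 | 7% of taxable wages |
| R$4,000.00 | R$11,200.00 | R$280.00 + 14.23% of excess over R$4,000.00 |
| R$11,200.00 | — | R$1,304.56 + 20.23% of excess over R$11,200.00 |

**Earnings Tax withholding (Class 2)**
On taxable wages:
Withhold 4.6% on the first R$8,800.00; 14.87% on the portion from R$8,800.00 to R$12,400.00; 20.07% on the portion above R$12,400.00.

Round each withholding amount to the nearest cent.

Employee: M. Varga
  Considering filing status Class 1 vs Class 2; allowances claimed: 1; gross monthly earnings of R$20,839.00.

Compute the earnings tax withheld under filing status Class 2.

Earnings Tax (Class 2): taxable = R$20,839.00 − 1×R$880.00 = R$19,959.00
  R$940.12 + 20.07% × (R$19,959.00 − R$12,400.00) = R$940.12 + 20.07% × R$7,559.00 = R$2,457.21

R$2,457.21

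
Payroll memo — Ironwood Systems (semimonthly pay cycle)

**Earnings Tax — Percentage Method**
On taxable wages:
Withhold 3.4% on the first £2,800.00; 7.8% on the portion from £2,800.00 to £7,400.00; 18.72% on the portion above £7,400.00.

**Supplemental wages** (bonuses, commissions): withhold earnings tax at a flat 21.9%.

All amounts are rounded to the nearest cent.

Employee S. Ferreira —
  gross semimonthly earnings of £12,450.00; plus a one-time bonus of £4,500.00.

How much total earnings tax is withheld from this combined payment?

£2,384.86

Earnings Tax: taxable = £12,450.00
  £454.00 + 18.72% × (£12,450.00 − £7,400.00) = £454.00 + 18.72% × £5,050.00 = £1,399.36
Supplemental (21.9% flat on bonus): 21.9% × £4,500.00 = £985.50
Total earnings tax: £1,399.36 + £985.50 = £2,384.86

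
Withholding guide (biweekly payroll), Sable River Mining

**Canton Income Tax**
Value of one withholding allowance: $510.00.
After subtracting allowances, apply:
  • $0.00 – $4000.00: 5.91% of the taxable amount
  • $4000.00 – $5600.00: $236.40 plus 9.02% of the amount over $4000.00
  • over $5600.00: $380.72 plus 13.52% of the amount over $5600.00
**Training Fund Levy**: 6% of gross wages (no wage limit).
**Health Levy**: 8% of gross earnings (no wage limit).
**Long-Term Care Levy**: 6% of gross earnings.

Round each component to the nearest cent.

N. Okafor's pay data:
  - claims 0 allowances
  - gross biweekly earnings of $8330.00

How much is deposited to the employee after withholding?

Canton Income Tax: taxable = $8330.00
  $380.72 + 13.52% × ($8330.00 − $5600.00) = $380.72 + 13.52% × $2730.00 = $749.82
Training Fund Levy: 6% × $8330.00 = $499.80
Health Levy: 8% × $8330.00 = $666.40
Long-Term Care Levy: 6% × $8330.00 = $499.80
Total withheld: $749.82 + $499.80 + $666.40 + $499.80 = $2415.82
Net pay: $8330.00 − $2415.82 = $5914.18

$5914.18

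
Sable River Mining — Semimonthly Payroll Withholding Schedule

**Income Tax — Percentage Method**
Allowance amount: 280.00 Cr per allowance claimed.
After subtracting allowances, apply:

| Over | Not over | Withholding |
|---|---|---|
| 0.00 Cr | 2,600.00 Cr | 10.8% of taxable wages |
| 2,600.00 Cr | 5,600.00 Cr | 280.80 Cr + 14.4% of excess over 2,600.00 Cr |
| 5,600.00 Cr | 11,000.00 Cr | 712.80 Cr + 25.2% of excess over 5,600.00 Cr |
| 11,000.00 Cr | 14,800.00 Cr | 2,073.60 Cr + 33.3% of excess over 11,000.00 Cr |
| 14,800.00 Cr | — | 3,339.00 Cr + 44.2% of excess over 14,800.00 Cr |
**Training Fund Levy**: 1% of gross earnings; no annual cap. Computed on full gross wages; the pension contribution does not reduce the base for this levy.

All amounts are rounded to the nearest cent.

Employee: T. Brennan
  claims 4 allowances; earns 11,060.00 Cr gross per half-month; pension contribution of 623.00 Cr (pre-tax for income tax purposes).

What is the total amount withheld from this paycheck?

1,760.08 Cr

Income Tax: taxable = 11,060.00 Cr − 623.00 Cr − 4×280.00 Cr = 9,317.00 Cr
  712.80 Cr + 25.2% × (9,317.00 Cr − 5,600.00 Cr) = 712.80 Cr + 25.2% × 3,717.00 Cr = 1,649.48 Cr
Training Fund Levy: 1% × 11,060.00 Cr = 110.60 Cr
Total: 1,649.48 Cr + 110.60 Cr = 1,760.08 Cr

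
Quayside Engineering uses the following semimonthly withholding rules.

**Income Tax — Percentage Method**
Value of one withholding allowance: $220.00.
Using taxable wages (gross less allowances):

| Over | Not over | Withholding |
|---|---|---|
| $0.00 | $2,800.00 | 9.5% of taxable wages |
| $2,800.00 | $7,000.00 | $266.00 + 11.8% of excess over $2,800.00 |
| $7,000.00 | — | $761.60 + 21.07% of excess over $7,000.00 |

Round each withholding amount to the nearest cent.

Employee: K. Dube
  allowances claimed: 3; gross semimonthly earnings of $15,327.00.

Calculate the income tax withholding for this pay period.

$2,377.04

Income Tax: taxable = $15,327.00 − 3×$220.00 = $14,667.00
  $761.60 + 21.07% × ($14,667.00 − $7,000.00) = $761.60 + 21.07% × $7,667.00 = $2,377.04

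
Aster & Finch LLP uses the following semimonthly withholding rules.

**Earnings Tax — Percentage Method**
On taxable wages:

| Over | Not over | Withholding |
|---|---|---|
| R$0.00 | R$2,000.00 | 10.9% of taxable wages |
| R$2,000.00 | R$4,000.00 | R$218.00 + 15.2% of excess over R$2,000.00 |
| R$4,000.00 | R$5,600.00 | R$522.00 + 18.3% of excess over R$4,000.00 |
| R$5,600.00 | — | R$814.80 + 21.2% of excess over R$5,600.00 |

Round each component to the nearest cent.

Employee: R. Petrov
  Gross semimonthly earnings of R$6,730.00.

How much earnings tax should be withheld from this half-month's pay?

Earnings Tax: taxable = R$6,730.00
  R$814.80 + 21.2% × (R$6,730.00 − R$5,600.00) = R$814.80 + 21.2% × R$1,130.00 = R$1,054.36

R$1,054.36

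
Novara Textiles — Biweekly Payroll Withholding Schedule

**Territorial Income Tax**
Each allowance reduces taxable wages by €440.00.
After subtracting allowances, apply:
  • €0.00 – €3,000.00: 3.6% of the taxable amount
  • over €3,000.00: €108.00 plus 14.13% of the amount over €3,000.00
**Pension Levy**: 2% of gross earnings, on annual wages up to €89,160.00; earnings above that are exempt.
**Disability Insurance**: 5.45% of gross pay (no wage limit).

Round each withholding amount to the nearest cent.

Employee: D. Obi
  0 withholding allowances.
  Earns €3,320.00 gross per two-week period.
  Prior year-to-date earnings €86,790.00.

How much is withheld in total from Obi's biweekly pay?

€381.56

Territorial Income Tax: taxable = €3,320.00
  €108.00 + 14.13% × (€3,320.00 − €3,000.00) = €108.00 + 14.13% × €320.00 = €153.22
Pension Levy: cap €89,160.00 − YTD €86,790.00 = €2,370.00 subject; 2% × €2,370.00 = €47.40
Disability Insurance: 5.45% × €3,320.00 = €180.94
Total: €153.22 + €47.40 + €180.94 = €381.56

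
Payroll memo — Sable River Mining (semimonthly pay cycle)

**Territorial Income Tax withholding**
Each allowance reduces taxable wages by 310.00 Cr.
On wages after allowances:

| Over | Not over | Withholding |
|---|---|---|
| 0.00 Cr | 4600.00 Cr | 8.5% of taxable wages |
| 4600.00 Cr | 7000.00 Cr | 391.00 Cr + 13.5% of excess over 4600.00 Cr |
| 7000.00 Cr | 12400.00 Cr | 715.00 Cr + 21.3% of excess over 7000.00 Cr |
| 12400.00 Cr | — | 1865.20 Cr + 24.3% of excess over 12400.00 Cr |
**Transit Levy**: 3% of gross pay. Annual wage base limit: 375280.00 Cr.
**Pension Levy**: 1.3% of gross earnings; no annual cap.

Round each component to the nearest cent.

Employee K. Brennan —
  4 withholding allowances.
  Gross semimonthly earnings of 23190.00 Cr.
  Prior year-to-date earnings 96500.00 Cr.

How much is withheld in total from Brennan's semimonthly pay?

5183.02 Cr

Territorial Income Tax: taxable = 23190.00 Cr − 4×310.00 Cr = 21950.00 Cr
  1865.20 Cr + 24.3% × (21950.00 Cr − 12400.00 Cr) = 1865.20 Cr + 24.3% × 9550.00 Cr = 4185.85 Cr
Transit Levy: 3% × 23190.00 Cr = 695.70 Cr
Pension Levy: 1.3% × 23190.00 Cr = 301.47 Cr
Total: 4185.85 Cr + 695.70 Cr + 301.47 Cr = 5183.02 Cr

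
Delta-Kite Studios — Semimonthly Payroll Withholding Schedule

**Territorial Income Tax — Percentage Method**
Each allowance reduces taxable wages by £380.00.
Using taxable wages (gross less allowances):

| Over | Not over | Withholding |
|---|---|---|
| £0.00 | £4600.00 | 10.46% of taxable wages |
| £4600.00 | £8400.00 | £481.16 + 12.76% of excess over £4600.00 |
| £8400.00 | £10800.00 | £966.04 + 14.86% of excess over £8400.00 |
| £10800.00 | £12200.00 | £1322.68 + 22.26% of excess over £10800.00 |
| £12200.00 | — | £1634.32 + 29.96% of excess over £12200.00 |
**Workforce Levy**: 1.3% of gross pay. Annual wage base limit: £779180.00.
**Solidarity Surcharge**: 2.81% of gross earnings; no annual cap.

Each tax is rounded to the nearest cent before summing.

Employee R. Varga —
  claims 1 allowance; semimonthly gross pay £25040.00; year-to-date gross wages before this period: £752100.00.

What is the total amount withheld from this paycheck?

Territorial Income Tax: taxable = £25040.00 − 1×£380.00 = £24660.00
  £1634.32 + 29.96% × (£24660.00 − £12200.00) = £1634.32 + 29.96% × £12460.00 = £5367.34
Workforce Levy: 1.3% × £25040.00 = £325.52
Solidarity Surcharge: 2.81% × £25040.00 = £703.62
Total: £5367.34 + £325.52 + £703.62 = £6396.48

£6396.48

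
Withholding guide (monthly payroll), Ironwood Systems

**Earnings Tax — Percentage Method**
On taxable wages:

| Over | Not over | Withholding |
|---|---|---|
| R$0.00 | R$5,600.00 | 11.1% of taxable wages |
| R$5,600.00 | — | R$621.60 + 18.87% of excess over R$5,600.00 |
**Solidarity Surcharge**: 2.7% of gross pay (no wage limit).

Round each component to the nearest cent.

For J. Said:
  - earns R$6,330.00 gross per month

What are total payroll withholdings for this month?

Earnings Tax: taxable = R$6,330.00
  R$621.60 + 18.87% × (R$6,330.00 − R$5,600.00) = R$621.60 + 18.87% × R$730.00 = R$759.35
Solidarity Surcharge: 2.7% × R$6,330.00 = R$170.91
Total: R$759.35 + R$170.91 = R$930.26

R$930.26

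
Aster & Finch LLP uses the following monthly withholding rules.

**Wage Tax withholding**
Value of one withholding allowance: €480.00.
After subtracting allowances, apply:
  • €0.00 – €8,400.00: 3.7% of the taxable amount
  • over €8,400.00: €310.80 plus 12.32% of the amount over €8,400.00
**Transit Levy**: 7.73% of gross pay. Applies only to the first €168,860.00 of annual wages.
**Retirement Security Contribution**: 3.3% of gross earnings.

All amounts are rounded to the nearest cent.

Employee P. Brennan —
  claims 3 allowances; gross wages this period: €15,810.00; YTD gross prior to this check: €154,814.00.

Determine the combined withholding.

Wage Tax: taxable = €15,810.00 − 3×€480.00 = €14,370.00
  €310.80 + 12.32% × (€14,370.00 − €8,400.00) = €310.80 + 12.32% × €5,970.00 = €1,046.30
Transit Levy: cap €168,860.00 − YTD €154,814.00 = €14,046.00 subject; 7.73% × €14,046.00 = €1,085.76
Retirement Security Contribution: 3.3% × €15,810.00 = €521.73
Total: €1,046.30 + €1,085.76 + €521.73 = €2,653.79

€2,653.79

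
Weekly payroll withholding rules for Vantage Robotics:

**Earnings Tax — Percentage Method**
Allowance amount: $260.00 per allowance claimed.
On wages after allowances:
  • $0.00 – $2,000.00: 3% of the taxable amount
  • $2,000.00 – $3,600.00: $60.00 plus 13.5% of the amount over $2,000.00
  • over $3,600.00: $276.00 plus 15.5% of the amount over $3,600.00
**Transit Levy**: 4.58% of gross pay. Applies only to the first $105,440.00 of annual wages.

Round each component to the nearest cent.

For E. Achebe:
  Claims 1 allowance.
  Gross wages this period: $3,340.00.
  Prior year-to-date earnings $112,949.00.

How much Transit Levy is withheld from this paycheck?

$0.00

Transit Levy: YTD $112,949.00 ≥ cap $105,440.00 → $0.00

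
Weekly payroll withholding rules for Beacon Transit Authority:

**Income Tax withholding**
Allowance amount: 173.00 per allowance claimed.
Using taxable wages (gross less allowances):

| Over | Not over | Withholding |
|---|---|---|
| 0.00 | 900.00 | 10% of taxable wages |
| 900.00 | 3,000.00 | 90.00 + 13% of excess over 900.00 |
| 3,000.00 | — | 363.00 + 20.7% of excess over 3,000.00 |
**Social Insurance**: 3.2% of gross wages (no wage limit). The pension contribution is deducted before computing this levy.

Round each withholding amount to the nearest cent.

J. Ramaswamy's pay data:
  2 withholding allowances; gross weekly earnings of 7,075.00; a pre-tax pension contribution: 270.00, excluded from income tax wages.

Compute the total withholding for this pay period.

1,296.77

Income Tax: taxable = 7,075.00 − 270.00 − 2×173.00 = 6,459.00
  363.00 + 20.7% × (6,459.00 − 3,000.00) = 363.00 + 20.7% × 3,459.00 = 1,079.01
Social Insurance: 3.2% × 6,805.00 = 217.76
Total: 1,079.01 + 217.76 = 1,296.77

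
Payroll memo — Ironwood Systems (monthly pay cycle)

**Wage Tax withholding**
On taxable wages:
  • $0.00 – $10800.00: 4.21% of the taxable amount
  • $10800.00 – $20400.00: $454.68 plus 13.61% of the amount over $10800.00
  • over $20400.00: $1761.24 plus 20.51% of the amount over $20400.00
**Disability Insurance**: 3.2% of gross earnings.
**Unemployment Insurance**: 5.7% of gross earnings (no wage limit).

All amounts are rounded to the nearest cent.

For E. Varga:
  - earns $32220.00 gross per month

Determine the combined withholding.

$7053.10

Wage Tax: taxable = $32220.00
  $1761.24 + 20.51% × ($32220.00 − $20400.00) = $1761.24 + 20.51% × $11820.00 = $4185.52
Disability Insurance: 3.2% × $32220.00 = $1031.04
Unemployment Insurance: 5.7% × $32220.00 = $1836.54
Total: $4185.52 + $1031.04 + $1836.54 = $7053.10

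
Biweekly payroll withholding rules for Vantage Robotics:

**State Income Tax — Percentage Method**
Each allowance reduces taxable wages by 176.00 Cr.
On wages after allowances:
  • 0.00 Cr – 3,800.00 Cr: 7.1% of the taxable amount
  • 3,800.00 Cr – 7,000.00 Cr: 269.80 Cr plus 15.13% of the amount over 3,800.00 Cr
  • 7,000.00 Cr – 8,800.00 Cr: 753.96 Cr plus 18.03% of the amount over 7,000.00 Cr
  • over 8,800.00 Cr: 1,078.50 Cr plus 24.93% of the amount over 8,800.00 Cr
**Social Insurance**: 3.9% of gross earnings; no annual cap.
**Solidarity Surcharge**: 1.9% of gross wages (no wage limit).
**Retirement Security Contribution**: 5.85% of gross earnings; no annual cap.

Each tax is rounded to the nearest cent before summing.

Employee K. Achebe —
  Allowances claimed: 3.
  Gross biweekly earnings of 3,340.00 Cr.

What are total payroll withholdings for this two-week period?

588.76 Cr

State Income Tax: taxable = 3,340.00 Cr − 3×176.00 Cr = 2,812.00 Cr
  7.1% × 2,812.00 Cr = 199.65 Cr
Social Insurance: 3.9% × 3,340.00 Cr = 130.26 Cr
Solidarity Surcharge: 1.9% × 3,340.00 Cr = 63.46 Cr
Retirement Security Contribution: 5.85% × 3,340.00 Cr = 195.39 Cr
Total: 199.65 Cr + 130.26 Cr + 63.46 Cr + 195.39 Cr = 588.76 Cr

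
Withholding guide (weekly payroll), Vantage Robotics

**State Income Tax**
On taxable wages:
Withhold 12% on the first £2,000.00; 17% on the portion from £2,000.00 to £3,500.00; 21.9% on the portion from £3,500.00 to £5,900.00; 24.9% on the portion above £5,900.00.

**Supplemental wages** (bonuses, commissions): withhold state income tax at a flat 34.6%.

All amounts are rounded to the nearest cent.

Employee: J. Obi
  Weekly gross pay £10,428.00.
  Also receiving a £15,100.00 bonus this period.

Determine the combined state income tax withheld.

£7,372.67

State Income Tax: taxable = £10,428.00
  £1,020.60 + 24.9% × (£10,428.00 − £5,900.00) = £1,020.60 + 24.9% × £4,528.00 = £2,148.07
Supplemental (34.6% flat on bonus): 34.6% × £15,100.00 = £5,224.60
Total state income tax: £2,148.07 + £5,224.60 = £7,372.67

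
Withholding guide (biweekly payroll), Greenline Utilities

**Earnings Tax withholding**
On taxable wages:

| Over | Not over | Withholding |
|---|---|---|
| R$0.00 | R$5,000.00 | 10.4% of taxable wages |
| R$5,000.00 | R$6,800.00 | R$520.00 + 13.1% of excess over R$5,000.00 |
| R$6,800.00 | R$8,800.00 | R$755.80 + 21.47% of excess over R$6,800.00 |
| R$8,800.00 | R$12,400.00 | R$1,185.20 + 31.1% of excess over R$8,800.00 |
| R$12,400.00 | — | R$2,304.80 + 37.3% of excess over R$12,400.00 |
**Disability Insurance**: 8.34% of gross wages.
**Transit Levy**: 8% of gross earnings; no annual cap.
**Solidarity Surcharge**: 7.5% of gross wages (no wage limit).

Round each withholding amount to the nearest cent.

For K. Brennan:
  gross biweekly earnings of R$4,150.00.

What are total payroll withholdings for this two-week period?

R$1,420.96

Earnings Tax: taxable = R$4,150.00
  10.4% × R$4,150.00 = R$431.60
Disability Insurance: 8.34% × R$4,150.00 = R$346.11
Transit Levy: 8% × R$4,150.00 = R$332.00
Solidarity Surcharge: 7.5% × R$4,150.00 = R$311.25
Total: R$431.60 + R$346.11 + R$332.00 + R$311.25 = R$1,420.96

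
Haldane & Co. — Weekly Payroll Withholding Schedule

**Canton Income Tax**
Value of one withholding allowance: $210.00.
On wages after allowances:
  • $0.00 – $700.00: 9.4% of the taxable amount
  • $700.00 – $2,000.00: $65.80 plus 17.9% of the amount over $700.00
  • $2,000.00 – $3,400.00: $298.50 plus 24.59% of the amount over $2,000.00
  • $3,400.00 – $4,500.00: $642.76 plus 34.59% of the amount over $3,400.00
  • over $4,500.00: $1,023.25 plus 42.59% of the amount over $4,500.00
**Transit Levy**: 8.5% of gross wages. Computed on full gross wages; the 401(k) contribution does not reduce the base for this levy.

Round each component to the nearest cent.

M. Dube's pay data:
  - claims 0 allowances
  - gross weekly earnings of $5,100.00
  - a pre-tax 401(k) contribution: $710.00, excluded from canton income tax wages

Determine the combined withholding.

$1,418.70

Canton Income Tax: taxable = $5,100.00 − $710.00 = $4,390.00
  $642.76 + 34.59% × ($4,390.00 − $3,400.00) = $642.76 + 34.59% × $990.00 = $985.20
Transit Levy: 8.5% × $5,100.00 = $433.50
Total: $985.20 + $433.50 = $1,418.70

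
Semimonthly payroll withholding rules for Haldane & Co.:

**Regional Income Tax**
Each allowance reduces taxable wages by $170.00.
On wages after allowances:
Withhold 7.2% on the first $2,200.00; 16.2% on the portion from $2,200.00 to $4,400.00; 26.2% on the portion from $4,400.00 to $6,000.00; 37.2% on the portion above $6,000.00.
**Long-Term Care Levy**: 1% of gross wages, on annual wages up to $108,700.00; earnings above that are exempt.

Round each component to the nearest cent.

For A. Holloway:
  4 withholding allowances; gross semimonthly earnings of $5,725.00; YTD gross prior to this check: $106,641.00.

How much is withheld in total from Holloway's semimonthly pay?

Regional Income Tax: taxable = $5,725.00 − 4×$170.00 = $5,045.00
  $514.80 + 26.2% × ($5,045.00 − $4,400.00) = $514.80 + 26.2% × $645.00 = $683.79
Long-Term Care Levy: cap $108,700.00 − YTD $106,641.00 = $2,059.00 subject; 1% × $2,059.00 = $20.59
Total: $683.79 + $20.59 = $704.38

$704.38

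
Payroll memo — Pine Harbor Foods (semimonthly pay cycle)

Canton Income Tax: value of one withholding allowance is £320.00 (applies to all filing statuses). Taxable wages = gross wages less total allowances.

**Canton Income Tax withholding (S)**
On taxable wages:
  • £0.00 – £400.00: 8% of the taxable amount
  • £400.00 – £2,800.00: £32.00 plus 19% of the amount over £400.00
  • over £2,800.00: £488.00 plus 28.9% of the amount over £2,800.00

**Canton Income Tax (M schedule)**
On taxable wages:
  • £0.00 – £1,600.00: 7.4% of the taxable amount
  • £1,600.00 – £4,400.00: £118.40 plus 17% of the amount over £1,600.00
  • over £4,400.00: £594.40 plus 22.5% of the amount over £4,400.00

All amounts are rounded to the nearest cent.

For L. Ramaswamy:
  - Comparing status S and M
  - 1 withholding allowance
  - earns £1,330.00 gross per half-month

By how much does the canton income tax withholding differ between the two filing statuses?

Canton Income Tax (S): taxable = £1,330.00 − 1×£320.00 = £1,010.00
  £32.00 + 19% × (£1,010.00 − £400.00) = £32.00 + 19% × £610.00 = £147.90
Canton Income Tax (M): taxable = £1,330.00 − 1×£320.00 = £1,010.00
  7.4% × £1,010.00 = £74.74
Difference: |£147.90 − £74.74| = £73.16 (higher under S)

£73.16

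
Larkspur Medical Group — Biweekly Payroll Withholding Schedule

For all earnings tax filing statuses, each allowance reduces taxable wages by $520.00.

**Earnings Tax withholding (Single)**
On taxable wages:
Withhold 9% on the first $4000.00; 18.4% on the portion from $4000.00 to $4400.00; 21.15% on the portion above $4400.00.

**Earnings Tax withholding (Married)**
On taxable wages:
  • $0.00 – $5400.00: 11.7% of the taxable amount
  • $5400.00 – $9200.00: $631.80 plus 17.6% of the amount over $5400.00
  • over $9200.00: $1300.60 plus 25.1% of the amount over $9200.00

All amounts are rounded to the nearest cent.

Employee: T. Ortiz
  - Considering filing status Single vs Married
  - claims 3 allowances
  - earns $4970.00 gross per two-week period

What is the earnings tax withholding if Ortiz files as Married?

$398.97

Earnings Tax (Married): taxable = $4970.00 − 3×$520.00 = $3410.00
  11.7% × $3410.00 = $398.97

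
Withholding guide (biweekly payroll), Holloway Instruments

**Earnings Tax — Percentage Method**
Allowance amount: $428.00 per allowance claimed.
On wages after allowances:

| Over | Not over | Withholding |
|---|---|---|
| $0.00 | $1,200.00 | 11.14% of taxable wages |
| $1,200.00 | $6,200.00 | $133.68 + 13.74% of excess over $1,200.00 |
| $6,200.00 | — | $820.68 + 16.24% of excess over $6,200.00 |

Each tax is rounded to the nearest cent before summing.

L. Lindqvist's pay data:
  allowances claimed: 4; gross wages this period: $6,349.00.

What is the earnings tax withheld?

$605.92

Earnings Tax: taxable = $6,349.00 − 4×$428.00 = $4,637.00
  $133.68 + 13.74% × ($4,637.00 − $1,200.00) = $133.68 + 13.74% × $3,437.00 = $605.92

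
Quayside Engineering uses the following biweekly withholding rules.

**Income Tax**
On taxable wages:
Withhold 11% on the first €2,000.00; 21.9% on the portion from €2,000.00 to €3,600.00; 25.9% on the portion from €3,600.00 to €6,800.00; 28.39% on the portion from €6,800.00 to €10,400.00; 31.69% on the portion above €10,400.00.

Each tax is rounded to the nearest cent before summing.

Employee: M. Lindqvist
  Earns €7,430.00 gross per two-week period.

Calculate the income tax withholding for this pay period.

€1,578.06

Income Tax: taxable = €7,430.00
  €1,399.20 + 28.39% × (€7,430.00 − €6,800.00) = €1,399.20 + 28.39% × €630.00 = €1,578.06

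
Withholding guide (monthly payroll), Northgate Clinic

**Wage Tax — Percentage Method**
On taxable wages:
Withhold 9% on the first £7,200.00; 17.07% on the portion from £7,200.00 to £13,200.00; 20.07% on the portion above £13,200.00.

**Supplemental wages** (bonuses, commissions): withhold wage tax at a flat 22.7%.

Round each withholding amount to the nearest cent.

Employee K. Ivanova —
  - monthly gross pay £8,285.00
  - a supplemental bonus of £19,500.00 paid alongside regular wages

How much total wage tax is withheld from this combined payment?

£5,259.71

Wage Tax: taxable = £8,285.00
  £648.00 + 17.07% × (£8,285.00 − £7,200.00) = £648.00 + 17.07% × £1,085.00 = £833.21
Supplemental (22.7% flat on bonus): 22.7% × £19,500.00 = £4,426.50
Total wage tax: £833.21 + £4,426.50 = £5,259.71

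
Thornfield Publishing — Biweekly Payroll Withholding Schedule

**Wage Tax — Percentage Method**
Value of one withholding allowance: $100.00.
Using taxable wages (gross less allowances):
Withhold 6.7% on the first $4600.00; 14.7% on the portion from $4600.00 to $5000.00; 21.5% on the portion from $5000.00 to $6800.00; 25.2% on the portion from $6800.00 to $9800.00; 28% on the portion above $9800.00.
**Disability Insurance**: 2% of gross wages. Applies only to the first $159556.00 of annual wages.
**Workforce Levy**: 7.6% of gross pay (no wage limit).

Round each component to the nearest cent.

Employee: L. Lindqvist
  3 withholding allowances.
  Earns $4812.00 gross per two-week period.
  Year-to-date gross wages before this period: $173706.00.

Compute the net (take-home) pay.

$4143.99

Wage Tax: taxable = $4812.00 − 3×$100.00 = $4512.00
  6.7% × $4512.00 = $302.30
Disability Insurance: YTD $173706.00 ≥ cap $159556.00 → $0.00
Workforce Levy: 7.6% × $4812.00 = $365.71
Total withheld: $302.30 + $0.00 + $365.71 = $668.01
Net pay: $4812.00 − $668.01 = $4143.99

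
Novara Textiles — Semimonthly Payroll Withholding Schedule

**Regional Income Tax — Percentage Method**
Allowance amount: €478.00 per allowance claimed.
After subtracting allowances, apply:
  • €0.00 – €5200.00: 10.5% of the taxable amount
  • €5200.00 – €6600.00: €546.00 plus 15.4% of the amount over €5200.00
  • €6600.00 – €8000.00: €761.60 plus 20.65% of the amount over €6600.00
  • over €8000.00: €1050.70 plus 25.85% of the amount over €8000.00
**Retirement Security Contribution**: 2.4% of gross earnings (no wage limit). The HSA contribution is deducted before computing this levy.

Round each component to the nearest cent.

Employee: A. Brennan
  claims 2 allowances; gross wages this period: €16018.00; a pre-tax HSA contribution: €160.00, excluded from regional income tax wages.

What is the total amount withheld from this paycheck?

€3215.46

Regional Income Tax: taxable = €16018.00 − €160.00 − 2×€478.00 = €14902.00
  €1050.70 + 25.85% × (€14902.00 − €8000.00) = €1050.70 + 25.85% × €6902.00 = €2834.87
Retirement Security Contribution: 2.4% × €15858.00 = €380.59
Total: €2834.87 + €380.59 = €3215.46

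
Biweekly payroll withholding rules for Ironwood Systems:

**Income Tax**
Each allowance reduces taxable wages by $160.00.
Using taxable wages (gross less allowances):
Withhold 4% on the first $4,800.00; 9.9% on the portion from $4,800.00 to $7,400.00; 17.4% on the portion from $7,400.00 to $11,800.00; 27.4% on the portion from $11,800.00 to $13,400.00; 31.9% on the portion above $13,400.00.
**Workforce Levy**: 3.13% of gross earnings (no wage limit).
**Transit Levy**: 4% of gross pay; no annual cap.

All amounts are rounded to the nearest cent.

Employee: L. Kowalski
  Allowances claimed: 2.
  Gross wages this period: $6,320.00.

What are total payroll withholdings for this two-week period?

Income Tax: taxable = $6,320.00 − 2×$160.00 = $6,000.00
  $192.00 + 9.9% × ($6,000.00 − $4,800.00) = $192.00 + 9.9% × $1,200.00 = $310.80
Workforce Levy: 3.13% × $6,320.00 = $197.82
Transit Levy: 4% × $6,320.00 = $252.80
Total: $310.80 + $197.82 + $252.80 = $761.42

$761.42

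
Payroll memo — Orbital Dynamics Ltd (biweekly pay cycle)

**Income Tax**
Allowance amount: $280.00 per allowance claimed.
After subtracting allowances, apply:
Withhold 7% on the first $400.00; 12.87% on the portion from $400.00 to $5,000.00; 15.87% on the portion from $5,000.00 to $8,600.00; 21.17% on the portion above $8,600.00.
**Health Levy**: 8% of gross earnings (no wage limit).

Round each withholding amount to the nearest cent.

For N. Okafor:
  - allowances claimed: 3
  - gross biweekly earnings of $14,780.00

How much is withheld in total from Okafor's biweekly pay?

$3,504.22

Income Tax: taxable = $14,780.00 − 3×$280.00 = $13,940.00
  $1,191.34 + 21.17% × ($13,940.00 − $8,600.00) = $1,191.34 + 21.17% × $5,340.00 = $2,321.82
Health Levy: 8% × $14,780.00 = $1,182.40
Total: $2,321.82 + $1,182.40 = $3,504.22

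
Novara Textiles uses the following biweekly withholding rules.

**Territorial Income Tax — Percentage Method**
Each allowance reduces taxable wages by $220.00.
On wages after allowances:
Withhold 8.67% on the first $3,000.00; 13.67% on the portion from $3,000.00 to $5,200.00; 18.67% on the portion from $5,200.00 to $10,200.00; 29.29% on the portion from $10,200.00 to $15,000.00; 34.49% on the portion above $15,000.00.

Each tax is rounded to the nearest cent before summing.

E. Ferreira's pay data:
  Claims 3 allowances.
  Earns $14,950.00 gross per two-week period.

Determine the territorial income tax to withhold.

Territorial Income Tax: taxable = $14,950.00 − 3×$220.00 = $14,290.00
  $1,494.34 + 29.29% × ($14,290.00 − $10,200.00) = $1,494.34 + 29.29% × $4,090.00 = $2,692.30

$2,692.30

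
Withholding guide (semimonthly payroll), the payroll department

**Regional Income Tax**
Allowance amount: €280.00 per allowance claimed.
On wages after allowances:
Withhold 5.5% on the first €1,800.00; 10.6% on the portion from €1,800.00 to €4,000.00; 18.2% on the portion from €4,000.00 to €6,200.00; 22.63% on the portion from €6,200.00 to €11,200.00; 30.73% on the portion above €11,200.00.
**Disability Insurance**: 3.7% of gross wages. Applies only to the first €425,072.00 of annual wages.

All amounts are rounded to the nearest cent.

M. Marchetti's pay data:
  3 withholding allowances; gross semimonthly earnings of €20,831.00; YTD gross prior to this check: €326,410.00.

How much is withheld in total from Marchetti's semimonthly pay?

Regional Income Tax: taxable = €20,831.00 − 3×€280.00 = €19,991.00
  €1,864.10 + 30.73% × (€19,991.00 − €11,200.00) = €1,864.10 + 30.73% × €8,791.00 = €4,565.57
Disability Insurance: 3.7% × €20,831.00 = €770.75
Total: €4,565.57 + €770.75 = €5,336.32

€5,336.32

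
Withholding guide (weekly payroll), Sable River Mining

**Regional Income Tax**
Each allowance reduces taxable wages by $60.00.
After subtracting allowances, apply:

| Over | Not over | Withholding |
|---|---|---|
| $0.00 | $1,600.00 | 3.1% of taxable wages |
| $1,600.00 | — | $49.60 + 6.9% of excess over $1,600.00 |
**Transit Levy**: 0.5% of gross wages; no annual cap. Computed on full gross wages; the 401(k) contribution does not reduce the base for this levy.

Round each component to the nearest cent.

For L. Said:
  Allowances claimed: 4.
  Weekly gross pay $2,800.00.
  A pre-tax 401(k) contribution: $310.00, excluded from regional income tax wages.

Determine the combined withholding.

Regional Income Tax: taxable = $2,800.00 − $310.00 − 4×$60.00 = $2,250.00
  $49.60 + 6.9% × ($2,250.00 − $1,600.00) = $49.60 + 6.9% × $650.00 = $94.45
Transit Levy: 0.5% × $2,800.00 = $14.00
Total: $94.45 + $14.00 = $108.45

$108.45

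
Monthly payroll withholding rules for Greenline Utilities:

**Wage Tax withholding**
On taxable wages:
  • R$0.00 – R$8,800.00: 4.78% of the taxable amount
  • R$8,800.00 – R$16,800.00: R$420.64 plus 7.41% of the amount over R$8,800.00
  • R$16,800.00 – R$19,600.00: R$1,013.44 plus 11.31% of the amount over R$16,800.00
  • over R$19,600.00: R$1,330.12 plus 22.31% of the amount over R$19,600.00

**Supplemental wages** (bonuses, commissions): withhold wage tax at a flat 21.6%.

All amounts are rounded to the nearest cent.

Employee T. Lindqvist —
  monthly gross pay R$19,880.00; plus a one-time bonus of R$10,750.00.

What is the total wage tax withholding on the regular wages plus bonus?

Wage Tax: taxable = R$19,880.00
  R$1,330.12 + 22.31% × (R$19,880.00 − R$19,600.00) = R$1,330.12 + 22.31% × R$280.00 = R$1,392.59
Supplemental (21.6% flat on bonus): 21.6% × R$10,750.00 = R$2,322.00
Total wage tax: R$1,392.59 + R$2,322.00 = R$3,714.59

R$3,714.59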